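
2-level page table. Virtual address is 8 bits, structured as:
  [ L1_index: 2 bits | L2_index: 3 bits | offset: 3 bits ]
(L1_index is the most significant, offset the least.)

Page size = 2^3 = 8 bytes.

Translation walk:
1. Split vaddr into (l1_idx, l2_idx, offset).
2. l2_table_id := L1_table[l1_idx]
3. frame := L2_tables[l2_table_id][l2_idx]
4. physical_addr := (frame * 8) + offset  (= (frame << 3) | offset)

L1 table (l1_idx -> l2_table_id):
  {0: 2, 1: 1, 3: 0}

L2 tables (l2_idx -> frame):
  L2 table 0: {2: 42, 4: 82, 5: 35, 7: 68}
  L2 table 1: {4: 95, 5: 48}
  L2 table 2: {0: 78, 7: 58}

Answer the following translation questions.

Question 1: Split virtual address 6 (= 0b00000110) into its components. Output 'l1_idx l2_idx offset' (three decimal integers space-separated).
Answer: 0 0 6

Derivation:
vaddr = 6 = 0b00000110
  top 2 bits -> l1_idx = 0
  next 3 bits -> l2_idx = 0
  bottom 3 bits -> offset = 6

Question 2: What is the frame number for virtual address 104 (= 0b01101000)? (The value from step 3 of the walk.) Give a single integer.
Answer: 48

Derivation:
vaddr = 104: l1_idx=1, l2_idx=5
L1[1] = 1; L2[1][5] = 48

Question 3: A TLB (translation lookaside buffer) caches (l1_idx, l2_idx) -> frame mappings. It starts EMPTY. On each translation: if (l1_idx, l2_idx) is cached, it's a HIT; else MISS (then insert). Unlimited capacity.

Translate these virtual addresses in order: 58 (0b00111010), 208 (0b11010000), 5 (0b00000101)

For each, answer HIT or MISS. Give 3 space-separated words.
vaddr=58: (0,7) not in TLB -> MISS, insert
vaddr=208: (3,2) not in TLB -> MISS, insert
vaddr=5: (0,0) not in TLB -> MISS, insert

Answer: MISS MISS MISS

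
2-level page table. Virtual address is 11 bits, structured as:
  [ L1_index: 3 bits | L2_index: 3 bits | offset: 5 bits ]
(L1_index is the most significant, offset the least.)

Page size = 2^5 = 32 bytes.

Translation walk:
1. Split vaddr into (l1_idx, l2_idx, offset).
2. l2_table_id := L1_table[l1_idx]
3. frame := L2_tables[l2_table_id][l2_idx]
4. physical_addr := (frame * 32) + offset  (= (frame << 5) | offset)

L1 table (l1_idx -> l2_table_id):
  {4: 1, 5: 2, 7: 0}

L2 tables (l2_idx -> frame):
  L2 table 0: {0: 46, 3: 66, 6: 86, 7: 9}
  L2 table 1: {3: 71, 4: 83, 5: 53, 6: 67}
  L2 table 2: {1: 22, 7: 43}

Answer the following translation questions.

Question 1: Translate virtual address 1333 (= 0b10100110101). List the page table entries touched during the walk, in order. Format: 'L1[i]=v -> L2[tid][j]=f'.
Answer: L1[5]=2 -> L2[2][1]=22

Derivation:
vaddr = 1333 = 0b10100110101
Split: l1_idx=5, l2_idx=1, offset=21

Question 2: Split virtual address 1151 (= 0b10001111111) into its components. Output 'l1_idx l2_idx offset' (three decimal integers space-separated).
Answer: 4 3 31

Derivation:
vaddr = 1151 = 0b10001111111
  top 3 bits -> l1_idx = 4
  next 3 bits -> l2_idx = 3
  bottom 5 bits -> offset = 31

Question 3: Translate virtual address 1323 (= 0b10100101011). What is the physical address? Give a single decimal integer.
vaddr = 1323 = 0b10100101011
Split: l1_idx=5, l2_idx=1, offset=11
L1[5] = 2
L2[2][1] = 22
paddr = 22 * 32 + 11 = 715

Answer: 715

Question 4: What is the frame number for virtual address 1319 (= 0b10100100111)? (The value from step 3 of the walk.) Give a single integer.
Answer: 22

Derivation:
vaddr = 1319: l1_idx=5, l2_idx=1
L1[5] = 2; L2[2][1] = 22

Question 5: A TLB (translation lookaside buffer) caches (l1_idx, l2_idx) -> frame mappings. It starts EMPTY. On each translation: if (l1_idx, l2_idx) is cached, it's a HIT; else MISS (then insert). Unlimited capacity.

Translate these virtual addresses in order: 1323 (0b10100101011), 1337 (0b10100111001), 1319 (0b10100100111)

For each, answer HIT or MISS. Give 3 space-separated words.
Answer: MISS HIT HIT

Derivation:
vaddr=1323: (5,1) not in TLB -> MISS, insert
vaddr=1337: (5,1) in TLB -> HIT
vaddr=1319: (5,1) in TLB -> HIT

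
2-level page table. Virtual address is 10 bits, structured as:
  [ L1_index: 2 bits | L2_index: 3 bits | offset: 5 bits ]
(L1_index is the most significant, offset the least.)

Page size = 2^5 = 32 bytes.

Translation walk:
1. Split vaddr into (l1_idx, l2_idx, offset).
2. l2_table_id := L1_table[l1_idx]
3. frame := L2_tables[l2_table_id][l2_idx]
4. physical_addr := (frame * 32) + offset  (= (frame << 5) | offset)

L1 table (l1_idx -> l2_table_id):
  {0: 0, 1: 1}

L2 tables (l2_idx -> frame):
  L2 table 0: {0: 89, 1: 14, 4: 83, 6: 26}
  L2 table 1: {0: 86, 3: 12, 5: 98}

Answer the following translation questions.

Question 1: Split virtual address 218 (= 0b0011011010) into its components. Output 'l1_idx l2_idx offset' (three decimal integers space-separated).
vaddr = 218 = 0b0011011010
  top 2 bits -> l1_idx = 0
  next 3 bits -> l2_idx = 6
  bottom 5 bits -> offset = 26

Answer: 0 6 26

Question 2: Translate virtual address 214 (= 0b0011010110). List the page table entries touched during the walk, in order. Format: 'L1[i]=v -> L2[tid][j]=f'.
Answer: L1[0]=0 -> L2[0][6]=26

Derivation:
vaddr = 214 = 0b0011010110
Split: l1_idx=0, l2_idx=6, offset=22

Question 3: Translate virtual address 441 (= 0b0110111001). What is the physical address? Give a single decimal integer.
vaddr = 441 = 0b0110111001
Split: l1_idx=1, l2_idx=5, offset=25
L1[1] = 1
L2[1][5] = 98
paddr = 98 * 32 + 25 = 3161

Answer: 3161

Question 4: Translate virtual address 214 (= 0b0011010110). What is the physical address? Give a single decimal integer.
Answer: 854

Derivation:
vaddr = 214 = 0b0011010110
Split: l1_idx=0, l2_idx=6, offset=22
L1[0] = 0
L2[0][6] = 26
paddr = 26 * 32 + 22 = 854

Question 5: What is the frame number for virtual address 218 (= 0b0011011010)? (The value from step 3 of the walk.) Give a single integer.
Answer: 26

Derivation:
vaddr = 218: l1_idx=0, l2_idx=6
L1[0] = 0; L2[0][6] = 26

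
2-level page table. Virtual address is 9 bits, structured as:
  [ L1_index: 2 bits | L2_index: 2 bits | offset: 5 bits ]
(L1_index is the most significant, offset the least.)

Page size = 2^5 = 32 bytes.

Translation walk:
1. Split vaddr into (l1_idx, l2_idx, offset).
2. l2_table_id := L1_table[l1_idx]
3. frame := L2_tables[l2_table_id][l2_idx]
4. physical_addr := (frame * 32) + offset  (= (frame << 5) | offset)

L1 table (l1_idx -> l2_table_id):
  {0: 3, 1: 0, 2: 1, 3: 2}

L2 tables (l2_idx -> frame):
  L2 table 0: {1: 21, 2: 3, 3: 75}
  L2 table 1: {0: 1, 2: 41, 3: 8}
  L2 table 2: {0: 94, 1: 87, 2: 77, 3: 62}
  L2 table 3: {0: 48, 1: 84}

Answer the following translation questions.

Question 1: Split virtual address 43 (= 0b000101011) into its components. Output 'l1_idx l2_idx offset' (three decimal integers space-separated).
Answer: 0 1 11

Derivation:
vaddr = 43 = 0b000101011
  top 2 bits -> l1_idx = 0
  next 2 bits -> l2_idx = 1
  bottom 5 bits -> offset = 11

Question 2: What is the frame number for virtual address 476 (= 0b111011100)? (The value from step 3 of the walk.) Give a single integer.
Answer: 77

Derivation:
vaddr = 476: l1_idx=3, l2_idx=2
L1[3] = 2; L2[2][2] = 77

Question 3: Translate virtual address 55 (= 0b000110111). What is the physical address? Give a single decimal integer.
Answer: 2711

Derivation:
vaddr = 55 = 0b000110111
Split: l1_idx=0, l2_idx=1, offset=23
L1[0] = 3
L2[3][1] = 84
paddr = 84 * 32 + 23 = 2711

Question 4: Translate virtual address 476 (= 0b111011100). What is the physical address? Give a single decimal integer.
vaddr = 476 = 0b111011100
Split: l1_idx=3, l2_idx=2, offset=28
L1[3] = 2
L2[2][2] = 77
paddr = 77 * 32 + 28 = 2492

Answer: 2492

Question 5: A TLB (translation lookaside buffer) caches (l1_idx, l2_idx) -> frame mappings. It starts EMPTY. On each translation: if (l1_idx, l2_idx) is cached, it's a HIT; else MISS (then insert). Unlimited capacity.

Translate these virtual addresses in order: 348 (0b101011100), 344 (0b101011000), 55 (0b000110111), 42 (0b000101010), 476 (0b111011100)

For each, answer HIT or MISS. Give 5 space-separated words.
Answer: MISS HIT MISS HIT MISS

Derivation:
vaddr=348: (2,2) not in TLB -> MISS, insert
vaddr=344: (2,2) in TLB -> HIT
vaddr=55: (0,1) not in TLB -> MISS, insert
vaddr=42: (0,1) in TLB -> HIT
vaddr=476: (3,2) not in TLB -> MISS, insert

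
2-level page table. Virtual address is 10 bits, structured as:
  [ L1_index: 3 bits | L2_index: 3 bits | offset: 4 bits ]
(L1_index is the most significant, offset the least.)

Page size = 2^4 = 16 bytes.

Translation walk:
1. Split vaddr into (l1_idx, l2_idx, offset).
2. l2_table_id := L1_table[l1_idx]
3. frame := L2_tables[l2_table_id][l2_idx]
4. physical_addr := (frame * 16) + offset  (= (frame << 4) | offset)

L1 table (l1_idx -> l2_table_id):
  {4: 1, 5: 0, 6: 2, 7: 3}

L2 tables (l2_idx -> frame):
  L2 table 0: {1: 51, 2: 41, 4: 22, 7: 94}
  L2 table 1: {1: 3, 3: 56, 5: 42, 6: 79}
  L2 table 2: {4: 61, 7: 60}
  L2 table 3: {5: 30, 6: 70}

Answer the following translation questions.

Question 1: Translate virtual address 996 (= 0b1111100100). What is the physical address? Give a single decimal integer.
Answer: 1124

Derivation:
vaddr = 996 = 0b1111100100
Split: l1_idx=7, l2_idx=6, offset=4
L1[7] = 3
L2[3][6] = 70
paddr = 70 * 16 + 4 = 1124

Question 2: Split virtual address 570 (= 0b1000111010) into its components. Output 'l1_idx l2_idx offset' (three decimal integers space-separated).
vaddr = 570 = 0b1000111010
  top 3 bits -> l1_idx = 4
  next 3 bits -> l2_idx = 3
  bottom 4 bits -> offset = 10

Answer: 4 3 10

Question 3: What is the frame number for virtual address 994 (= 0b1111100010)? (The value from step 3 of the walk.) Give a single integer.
vaddr = 994: l1_idx=7, l2_idx=6
L1[7] = 3; L2[3][6] = 70

Answer: 70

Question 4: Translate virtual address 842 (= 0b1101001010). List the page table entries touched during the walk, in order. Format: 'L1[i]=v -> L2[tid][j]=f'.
vaddr = 842 = 0b1101001010
Split: l1_idx=6, l2_idx=4, offset=10

Answer: L1[6]=2 -> L2[2][4]=61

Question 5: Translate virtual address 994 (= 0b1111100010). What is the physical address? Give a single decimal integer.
vaddr = 994 = 0b1111100010
Split: l1_idx=7, l2_idx=6, offset=2
L1[7] = 3
L2[3][6] = 70
paddr = 70 * 16 + 2 = 1122

Answer: 1122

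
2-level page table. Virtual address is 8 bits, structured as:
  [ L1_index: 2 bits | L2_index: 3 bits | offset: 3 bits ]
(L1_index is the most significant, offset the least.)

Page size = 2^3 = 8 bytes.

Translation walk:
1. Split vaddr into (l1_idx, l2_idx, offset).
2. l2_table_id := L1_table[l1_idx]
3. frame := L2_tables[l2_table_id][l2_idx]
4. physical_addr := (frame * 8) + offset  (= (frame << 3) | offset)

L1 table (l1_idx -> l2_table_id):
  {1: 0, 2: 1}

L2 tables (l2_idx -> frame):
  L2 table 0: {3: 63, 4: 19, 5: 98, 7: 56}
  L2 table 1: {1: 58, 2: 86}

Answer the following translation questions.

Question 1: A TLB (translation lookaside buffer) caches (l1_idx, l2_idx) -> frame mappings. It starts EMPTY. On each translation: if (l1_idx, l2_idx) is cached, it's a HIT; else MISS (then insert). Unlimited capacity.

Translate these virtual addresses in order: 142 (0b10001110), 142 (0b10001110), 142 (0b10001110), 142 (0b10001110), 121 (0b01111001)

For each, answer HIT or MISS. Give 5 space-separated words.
vaddr=142: (2,1) not in TLB -> MISS, insert
vaddr=142: (2,1) in TLB -> HIT
vaddr=142: (2,1) in TLB -> HIT
vaddr=142: (2,1) in TLB -> HIT
vaddr=121: (1,7) not in TLB -> MISS, insert

Answer: MISS HIT HIT HIT MISS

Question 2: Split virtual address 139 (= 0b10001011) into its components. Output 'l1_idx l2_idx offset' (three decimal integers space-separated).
Answer: 2 1 3

Derivation:
vaddr = 139 = 0b10001011
  top 2 bits -> l1_idx = 2
  next 3 bits -> l2_idx = 1
  bottom 3 bits -> offset = 3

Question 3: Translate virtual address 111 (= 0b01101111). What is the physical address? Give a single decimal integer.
Answer: 791

Derivation:
vaddr = 111 = 0b01101111
Split: l1_idx=1, l2_idx=5, offset=7
L1[1] = 0
L2[0][5] = 98
paddr = 98 * 8 + 7 = 791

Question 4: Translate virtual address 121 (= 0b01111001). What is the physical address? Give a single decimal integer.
vaddr = 121 = 0b01111001
Split: l1_idx=1, l2_idx=7, offset=1
L1[1] = 0
L2[0][7] = 56
paddr = 56 * 8 + 1 = 449

Answer: 449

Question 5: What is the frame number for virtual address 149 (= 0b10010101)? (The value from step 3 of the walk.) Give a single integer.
Answer: 86

Derivation:
vaddr = 149: l1_idx=2, l2_idx=2
L1[2] = 1; L2[1][2] = 86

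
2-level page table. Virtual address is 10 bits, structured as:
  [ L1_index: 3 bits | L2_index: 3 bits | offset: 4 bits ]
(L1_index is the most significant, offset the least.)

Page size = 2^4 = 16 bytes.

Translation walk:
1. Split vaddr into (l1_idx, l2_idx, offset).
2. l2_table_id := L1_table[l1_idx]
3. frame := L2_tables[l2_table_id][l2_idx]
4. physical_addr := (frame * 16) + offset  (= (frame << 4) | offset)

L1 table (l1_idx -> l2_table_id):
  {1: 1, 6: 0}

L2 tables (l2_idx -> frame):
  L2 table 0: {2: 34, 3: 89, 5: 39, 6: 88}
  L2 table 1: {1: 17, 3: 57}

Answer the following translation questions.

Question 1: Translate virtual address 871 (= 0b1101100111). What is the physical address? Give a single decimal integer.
Answer: 1415

Derivation:
vaddr = 871 = 0b1101100111
Split: l1_idx=6, l2_idx=6, offset=7
L1[6] = 0
L2[0][6] = 88
paddr = 88 * 16 + 7 = 1415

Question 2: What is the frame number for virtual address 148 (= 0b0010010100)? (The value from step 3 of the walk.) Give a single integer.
vaddr = 148: l1_idx=1, l2_idx=1
L1[1] = 1; L2[1][1] = 17

Answer: 17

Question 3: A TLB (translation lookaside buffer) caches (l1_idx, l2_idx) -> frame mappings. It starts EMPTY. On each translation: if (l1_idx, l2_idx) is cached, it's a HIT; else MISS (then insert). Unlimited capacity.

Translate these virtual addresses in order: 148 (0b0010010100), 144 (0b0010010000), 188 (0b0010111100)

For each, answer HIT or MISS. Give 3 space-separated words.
vaddr=148: (1,1) not in TLB -> MISS, insert
vaddr=144: (1,1) in TLB -> HIT
vaddr=188: (1,3) not in TLB -> MISS, insert

Answer: MISS HIT MISS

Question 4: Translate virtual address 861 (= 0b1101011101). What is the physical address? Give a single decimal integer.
Answer: 637

Derivation:
vaddr = 861 = 0b1101011101
Split: l1_idx=6, l2_idx=5, offset=13
L1[6] = 0
L2[0][5] = 39
paddr = 39 * 16 + 13 = 637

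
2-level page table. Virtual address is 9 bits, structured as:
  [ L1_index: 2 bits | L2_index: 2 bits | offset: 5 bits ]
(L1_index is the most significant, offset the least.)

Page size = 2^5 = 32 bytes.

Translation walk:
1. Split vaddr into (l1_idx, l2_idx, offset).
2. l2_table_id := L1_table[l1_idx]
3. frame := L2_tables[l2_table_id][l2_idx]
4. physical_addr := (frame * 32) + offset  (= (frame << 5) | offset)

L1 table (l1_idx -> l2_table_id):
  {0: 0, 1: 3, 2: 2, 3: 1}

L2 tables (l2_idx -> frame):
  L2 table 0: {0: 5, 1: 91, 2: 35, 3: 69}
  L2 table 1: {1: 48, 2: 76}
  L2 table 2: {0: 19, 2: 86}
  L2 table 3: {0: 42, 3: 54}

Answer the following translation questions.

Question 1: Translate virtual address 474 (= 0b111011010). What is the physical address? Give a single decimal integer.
Answer: 2458

Derivation:
vaddr = 474 = 0b111011010
Split: l1_idx=3, l2_idx=2, offset=26
L1[3] = 1
L2[1][2] = 76
paddr = 76 * 32 + 26 = 2458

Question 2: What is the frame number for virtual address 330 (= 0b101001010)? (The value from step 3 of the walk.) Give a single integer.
vaddr = 330: l1_idx=2, l2_idx=2
L1[2] = 2; L2[2][2] = 86

Answer: 86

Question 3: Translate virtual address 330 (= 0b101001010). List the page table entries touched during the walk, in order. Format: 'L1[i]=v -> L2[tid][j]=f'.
vaddr = 330 = 0b101001010
Split: l1_idx=2, l2_idx=2, offset=10

Answer: L1[2]=2 -> L2[2][2]=86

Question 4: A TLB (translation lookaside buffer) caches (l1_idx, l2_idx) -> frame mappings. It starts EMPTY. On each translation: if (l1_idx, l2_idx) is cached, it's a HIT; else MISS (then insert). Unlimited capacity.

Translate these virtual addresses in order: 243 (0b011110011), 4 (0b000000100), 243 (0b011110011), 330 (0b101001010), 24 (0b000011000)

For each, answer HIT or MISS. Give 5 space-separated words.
vaddr=243: (1,3) not in TLB -> MISS, insert
vaddr=4: (0,0) not in TLB -> MISS, insert
vaddr=243: (1,3) in TLB -> HIT
vaddr=330: (2,2) not in TLB -> MISS, insert
vaddr=24: (0,0) in TLB -> HIT

Answer: MISS MISS HIT MISS HIT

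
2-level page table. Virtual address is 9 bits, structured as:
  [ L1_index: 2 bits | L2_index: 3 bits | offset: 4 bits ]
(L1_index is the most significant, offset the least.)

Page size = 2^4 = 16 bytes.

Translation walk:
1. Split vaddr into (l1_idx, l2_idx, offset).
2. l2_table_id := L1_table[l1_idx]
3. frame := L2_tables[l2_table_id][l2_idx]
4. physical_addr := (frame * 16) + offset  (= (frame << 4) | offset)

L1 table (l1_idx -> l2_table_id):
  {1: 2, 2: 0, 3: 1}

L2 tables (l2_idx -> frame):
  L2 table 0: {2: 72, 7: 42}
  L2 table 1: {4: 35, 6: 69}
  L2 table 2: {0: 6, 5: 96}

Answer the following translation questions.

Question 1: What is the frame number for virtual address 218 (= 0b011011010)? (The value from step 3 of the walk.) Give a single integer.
Answer: 96

Derivation:
vaddr = 218: l1_idx=1, l2_idx=5
L1[1] = 2; L2[2][5] = 96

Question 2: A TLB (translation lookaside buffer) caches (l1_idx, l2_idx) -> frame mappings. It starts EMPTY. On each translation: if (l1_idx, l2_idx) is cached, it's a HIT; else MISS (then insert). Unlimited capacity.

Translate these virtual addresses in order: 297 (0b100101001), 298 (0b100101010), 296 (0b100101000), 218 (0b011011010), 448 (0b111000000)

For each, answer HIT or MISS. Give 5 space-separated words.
vaddr=297: (2,2) not in TLB -> MISS, insert
vaddr=298: (2,2) in TLB -> HIT
vaddr=296: (2,2) in TLB -> HIT
vaddr=218: (1,5) not in TLB -> MISS, insert
vaddr=448: (3,4) not in TLB -> MISS, insert

Answer: MISS HIT HIT MISS MISS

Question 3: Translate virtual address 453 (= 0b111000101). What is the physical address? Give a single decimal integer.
vaddr = 453 = 0b111000101
Split: l1_idx=3, l2_idx=4, offset=5
L1[3] = 1
L2[1][4] = 35
paddr = 35 * 16 + 5 = 565

Answer: 565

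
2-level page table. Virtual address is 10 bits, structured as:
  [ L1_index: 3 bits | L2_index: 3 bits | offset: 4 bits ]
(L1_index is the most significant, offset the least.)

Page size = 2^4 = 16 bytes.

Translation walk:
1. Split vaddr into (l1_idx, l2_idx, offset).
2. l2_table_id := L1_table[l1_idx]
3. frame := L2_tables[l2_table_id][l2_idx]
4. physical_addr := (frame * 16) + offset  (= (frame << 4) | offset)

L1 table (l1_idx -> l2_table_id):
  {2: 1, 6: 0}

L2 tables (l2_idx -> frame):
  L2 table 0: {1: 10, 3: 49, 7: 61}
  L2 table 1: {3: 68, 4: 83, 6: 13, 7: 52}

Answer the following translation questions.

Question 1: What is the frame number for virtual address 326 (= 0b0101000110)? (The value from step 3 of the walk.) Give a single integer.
vaddr = 326: l1_idx=2, l2_idx=4
L1[2] = 1; L2[1][4] = 83

Answer: 83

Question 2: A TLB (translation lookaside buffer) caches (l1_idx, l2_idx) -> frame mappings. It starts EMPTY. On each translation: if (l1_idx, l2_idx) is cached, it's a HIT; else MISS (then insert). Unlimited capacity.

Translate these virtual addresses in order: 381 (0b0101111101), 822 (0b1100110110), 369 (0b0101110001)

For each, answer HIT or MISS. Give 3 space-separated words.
Answer: MISS MISS HIT

Derivation:
vaddr=381: (2,7) not in TLB -> MISS, insert
vaddr=822: (6,3) not in TLB -> MISS, insert
vaddr=369: (2,7) in TLB -> HIT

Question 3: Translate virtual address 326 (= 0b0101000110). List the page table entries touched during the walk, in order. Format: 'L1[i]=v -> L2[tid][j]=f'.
vaddr = 326 = 0b0101000110
Split: l1_idx=2, l2_idx=4, offset=6

Answer: L1[2]=1 -> L2[1][4]=83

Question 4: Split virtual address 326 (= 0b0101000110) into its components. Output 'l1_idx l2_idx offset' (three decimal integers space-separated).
vaddr = 326 = 0b0101000110
  top 3 bits -> l1_idx = 2
  next 3 bits -> l2_idx = 4
  bottom 4 bits -> offset = 6

Answer: 2 4 6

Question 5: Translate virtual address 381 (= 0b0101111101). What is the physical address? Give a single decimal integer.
Answer: 845

Derivation:
vaddr = 381 = 0b0101111101
Split: l1_idx=2, l2_idx=7, offset=13
L1[2] = 1
L2[1][7] = 52
paddr = 52 * 16 + 13 = 845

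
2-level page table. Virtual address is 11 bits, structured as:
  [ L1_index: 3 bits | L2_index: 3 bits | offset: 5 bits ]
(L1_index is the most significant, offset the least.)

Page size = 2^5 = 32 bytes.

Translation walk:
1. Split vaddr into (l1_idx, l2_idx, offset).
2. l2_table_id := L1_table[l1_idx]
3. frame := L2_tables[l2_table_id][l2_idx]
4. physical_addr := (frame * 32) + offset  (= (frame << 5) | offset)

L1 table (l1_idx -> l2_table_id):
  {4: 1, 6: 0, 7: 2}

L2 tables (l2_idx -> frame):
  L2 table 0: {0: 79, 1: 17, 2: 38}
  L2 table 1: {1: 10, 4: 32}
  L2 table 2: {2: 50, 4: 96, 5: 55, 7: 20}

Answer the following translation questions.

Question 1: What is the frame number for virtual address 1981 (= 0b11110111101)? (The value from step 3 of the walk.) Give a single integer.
Answer: 55

Derivation:
vaddr = 1981: l1_idx=7, l2_idx=5
L1[7] = 2; L2[2][5] = 55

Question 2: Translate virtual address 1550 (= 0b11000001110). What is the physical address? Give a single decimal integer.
Answer: 2542

Derivation:
vaddr = 1550 = 0b11000001110
Split: l1_idx=6, l2_idx=0, offset=14
L1[6] = 0
L2[0][0] = 79
paddr = 79 * 32 + 14 = 2542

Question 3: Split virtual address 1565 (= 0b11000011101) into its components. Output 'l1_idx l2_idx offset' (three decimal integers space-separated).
Answer: 6 0 29

Derivation:
vaddr = 1565 = 0b11000011101
  top 3 bits -> l1_idx = 6
  next 3 bits -> l2_idx = 0
  bottom 5 bits -> offset = 29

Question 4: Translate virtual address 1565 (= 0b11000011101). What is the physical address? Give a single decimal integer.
Answer: 2557

Derivation:
vaddr = 1565 = 0b11000011101
Split: l1_idx=6, l2_idx=0, offset=29
L1[6] = 0
L2[0][0] = 79
paddr = 79 * 32 + 29 = 2557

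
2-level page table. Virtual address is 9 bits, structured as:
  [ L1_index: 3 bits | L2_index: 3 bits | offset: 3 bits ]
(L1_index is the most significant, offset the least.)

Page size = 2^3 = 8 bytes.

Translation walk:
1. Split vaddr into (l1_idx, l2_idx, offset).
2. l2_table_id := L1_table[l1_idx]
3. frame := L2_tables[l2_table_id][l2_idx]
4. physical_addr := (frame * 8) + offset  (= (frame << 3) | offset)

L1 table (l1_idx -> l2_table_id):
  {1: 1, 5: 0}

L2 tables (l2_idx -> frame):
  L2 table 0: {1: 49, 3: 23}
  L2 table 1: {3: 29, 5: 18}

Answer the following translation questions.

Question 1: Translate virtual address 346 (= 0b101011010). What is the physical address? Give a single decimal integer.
vaddr = 346 = 0b101011010
Split: l1_idx=5, l2_idx=3, offset=2
L1[5] = 0
L2[0][3] = 23
paddr = 23 * 8 + 2 = 186

Answer: 186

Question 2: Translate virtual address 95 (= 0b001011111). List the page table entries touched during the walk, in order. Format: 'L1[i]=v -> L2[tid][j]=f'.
vaddr = 95 = 0b001011111
Split: l1_idx=1, l2_idx=3, offset=7

Answer: L1[1]=1 -> L2[1][3]=29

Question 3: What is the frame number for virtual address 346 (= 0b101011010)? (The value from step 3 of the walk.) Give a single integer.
vaddr = 346: l1_idx=5, l2_idx=3
L1[5] = 0; L2[0][3] = 23

Answer: 23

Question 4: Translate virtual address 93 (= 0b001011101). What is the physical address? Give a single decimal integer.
vaddr = 93 = 0b001011101
Split: l1_idx=1, l2_idx=3, offset=5
L1[1] = 1
L2[1][3] = 29
paddr = 29 * 8 + 5 = 237

Answer: 237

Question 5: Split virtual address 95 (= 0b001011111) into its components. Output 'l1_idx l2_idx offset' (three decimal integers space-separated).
vaddr = 95 = 0b001011111
  top 3 bits -> l1_idx = 1
  next 3 bits -> l2_idx = 3
  bottom 3 bits -> offset = 7

Answer: 1 3 7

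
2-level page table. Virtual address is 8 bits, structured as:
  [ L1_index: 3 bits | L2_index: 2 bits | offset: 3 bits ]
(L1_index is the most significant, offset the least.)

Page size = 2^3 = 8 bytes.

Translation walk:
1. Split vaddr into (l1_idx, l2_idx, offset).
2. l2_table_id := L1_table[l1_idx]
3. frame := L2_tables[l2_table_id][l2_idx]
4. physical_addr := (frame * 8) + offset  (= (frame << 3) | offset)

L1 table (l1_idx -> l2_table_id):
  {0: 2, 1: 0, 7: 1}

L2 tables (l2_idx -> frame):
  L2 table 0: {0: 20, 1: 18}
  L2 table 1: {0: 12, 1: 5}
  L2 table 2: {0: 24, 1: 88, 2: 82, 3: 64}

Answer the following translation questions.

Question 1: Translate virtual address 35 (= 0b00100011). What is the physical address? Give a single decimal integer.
Answer: 163

Derivation:
vaddr = 35 = 0b00100011
Split: l1_idx=1, l2_idx=0, offset=3
L1[1] = 0
L2[0][0] = 20
paddr = 20 * 8 + 3 = 163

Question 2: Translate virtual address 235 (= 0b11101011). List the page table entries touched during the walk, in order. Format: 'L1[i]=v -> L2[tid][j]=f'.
vaddr = 235 = 0b11101011
Split: l1_idx=7, l2_idx=1, offset=3

Answer: L1[7]=1 -> L2[1][1]=5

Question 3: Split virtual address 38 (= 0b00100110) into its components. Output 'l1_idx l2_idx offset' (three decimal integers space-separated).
vaddr = 38 = 0b00100110
  top 3 bits -> l1_idx = 1
  next 2 bits -> l2_idx = 0
  bottom 3 bits -> offset = 6

Answer: 1 0 6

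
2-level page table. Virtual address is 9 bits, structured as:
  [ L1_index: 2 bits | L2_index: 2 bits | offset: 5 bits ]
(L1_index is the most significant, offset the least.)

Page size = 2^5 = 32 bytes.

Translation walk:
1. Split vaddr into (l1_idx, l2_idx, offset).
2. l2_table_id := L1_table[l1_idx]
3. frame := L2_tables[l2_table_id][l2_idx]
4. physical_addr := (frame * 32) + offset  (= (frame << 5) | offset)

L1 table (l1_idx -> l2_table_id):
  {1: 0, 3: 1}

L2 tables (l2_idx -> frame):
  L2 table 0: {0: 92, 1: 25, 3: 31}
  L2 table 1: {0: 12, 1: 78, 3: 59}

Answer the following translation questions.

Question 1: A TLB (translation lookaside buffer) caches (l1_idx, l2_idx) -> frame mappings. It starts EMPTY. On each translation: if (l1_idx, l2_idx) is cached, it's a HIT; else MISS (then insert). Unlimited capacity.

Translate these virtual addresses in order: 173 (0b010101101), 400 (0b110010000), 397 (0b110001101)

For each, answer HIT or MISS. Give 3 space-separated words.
vaddr=173: (1,1) not in TLB -> MISS, insert
vaddr=400: (3,0) not in TLB -> MISS, insert
vaddr=397: (3,0) in TLB -> HIT

Answer: MISS MISS HIT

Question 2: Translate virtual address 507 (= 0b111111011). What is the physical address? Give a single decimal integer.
Answer: 1915

Derivation:
vaddr = 507 = 0b111111011
Split: l1_idx=3, l2_idx=3, offset=27
L1[3] = 1
L2[1][3] = 59
paddr = 59 * 32 + 27 = 1915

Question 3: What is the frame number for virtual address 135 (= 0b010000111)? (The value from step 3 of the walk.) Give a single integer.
Answer: 92

Derivation:
vaddr = 135: l1_idx=1, l2_idx=0
L1[1] = 0; L2[0][0] = 92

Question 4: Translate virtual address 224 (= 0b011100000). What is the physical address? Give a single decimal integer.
vaddr = 224 = 0b011100000
Split: l1_idx=1, l2_idx=3, offset=0
L1[1] = 0
L2[0][3] = 31
paddr = 31 * 32 + 0 = 992

Answer: 992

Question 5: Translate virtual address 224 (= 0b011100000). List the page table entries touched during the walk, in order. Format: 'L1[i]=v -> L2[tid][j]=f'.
Answer: L1[1]=0 -> L2[0][3]=31

Derivation:
vaddr = 224 = 0b011100000
Split: l1_idx=1, l2_idx=3, offset=0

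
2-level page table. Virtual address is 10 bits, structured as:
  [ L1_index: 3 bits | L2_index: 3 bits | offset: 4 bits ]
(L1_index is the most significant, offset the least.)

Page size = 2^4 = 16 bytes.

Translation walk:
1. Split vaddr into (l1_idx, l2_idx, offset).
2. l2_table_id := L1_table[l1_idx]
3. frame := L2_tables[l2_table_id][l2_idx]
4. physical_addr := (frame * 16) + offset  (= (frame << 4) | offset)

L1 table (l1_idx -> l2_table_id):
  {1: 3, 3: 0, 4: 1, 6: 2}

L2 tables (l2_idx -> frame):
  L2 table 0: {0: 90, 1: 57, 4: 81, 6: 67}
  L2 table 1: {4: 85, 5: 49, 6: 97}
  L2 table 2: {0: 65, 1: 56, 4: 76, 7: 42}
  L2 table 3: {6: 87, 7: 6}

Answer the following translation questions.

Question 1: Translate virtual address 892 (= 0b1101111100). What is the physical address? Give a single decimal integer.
Answer: 684

Derivation:
vaddr = 892 = 0b1101111100
Split: l1_idx=6, l2_idx=7, offset=12
L1[6] = 2
L2[2][7] = 42
paddr = 42 * 16 + 12 = 684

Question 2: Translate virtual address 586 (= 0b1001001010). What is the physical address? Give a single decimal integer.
vaddr = 586 = 0b1001001010
Split: l1_idx=4, l2_idx=4, offset=10
L1[4] = 1
L2[1][4] = 85
paddr = 85 * 16 + 10 = 1370

Answer: 1370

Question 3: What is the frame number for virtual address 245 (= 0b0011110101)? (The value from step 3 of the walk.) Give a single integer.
Answer: 6

Derivation:
vaddr = 245: l1_idx=1, l2_idx=7
L1[1] = 3; L2[3][7] = 6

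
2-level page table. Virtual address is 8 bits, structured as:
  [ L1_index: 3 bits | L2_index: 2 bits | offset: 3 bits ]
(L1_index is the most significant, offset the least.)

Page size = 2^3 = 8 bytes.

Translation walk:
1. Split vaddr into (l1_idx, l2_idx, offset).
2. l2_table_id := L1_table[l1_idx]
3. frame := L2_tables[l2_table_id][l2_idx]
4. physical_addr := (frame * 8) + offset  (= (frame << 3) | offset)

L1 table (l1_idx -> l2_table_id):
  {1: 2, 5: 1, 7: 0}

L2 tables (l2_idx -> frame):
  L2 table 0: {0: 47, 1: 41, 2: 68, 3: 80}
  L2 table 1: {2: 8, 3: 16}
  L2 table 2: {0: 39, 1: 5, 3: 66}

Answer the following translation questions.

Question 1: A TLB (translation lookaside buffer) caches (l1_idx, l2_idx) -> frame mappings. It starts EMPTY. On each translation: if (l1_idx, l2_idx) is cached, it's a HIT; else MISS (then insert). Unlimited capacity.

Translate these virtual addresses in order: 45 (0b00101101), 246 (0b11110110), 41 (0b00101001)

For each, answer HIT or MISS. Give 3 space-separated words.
Answer: MISS MISS HIT

Derivation:
vaddr=45: (1,1) not in TLB -> MISS, insert
vaddr=246: (7,2) not in TLB -> MISS, insert
vaddr=41: (1,1) in TLB -> HIT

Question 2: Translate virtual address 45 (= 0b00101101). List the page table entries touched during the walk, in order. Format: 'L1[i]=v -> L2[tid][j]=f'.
Answer: L1[1]=2 -> L2[2][1]=5

Derivation:
vaddr = 45 = 0b00101101
Split: l1_idx=1, l2_idx=1, offset=5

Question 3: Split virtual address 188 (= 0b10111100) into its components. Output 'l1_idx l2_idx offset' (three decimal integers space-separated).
Answer: 5 3 4

Derivation:
vaddr = 188 = 0b10111100
  top 3 bits -> l1_idx = 5
  next 2 bits -> l2_idx = 3
  bottom 3 bits -> offset = 4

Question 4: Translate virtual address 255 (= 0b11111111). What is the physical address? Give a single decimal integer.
Answer: 647

Derivation:
vaddr = 255 = 0b11111111
Split: l1_idx=7, l2_idx=3, offset=7
L1[7] = 0
L2[0][3] = 80
paddr = 80 * 8 + 7 = 647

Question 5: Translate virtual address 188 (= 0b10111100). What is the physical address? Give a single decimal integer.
vaddr = 188 = 0b10111100
Split: l1_idx=5, l2_idx=3, offset=4
L1[5] = 1
L2[1][3] = 16
paddr = 16 * 8 + 4 = 132

Answer: 132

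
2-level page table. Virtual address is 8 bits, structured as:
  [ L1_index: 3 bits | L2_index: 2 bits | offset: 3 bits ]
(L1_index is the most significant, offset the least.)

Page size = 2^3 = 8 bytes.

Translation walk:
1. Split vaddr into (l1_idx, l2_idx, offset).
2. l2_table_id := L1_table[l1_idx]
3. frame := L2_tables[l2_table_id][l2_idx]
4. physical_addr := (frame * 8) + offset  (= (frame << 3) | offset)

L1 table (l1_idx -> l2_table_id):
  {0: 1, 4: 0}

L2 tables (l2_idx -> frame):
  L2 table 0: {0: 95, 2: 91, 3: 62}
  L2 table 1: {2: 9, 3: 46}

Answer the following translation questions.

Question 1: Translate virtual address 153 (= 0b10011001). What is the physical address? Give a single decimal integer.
Answer: 497

Derivation:
vaddr = 153 = 0b10011001
Split: l1_idx=4, l2_idx=3, offset=1
L1[4] = 0
L2[0][3] = 62
paddr = 62 * 8 + 1 = 497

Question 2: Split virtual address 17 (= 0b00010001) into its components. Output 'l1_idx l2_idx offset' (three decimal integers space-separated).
Answer: 0 2 1

Derivation:
vaddr = 17 = 0b00010001
  top 3 bits -> l1_idx = 0
  next 2 bits -> l2_idx = 2
  bottom 3 bits -> offset = 1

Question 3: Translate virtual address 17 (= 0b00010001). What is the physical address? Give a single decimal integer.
Answer: 73

Derivation:
vaddr = 17 = 0b00010001
Split: l1_idx=0, l2_idx=2, offset=1
L1[0] = 1
L2[1][2] = 9
paddr = 9 * 8 + 1 = 73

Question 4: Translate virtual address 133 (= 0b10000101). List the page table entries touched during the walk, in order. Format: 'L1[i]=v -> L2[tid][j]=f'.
Answer: L1[4]=0 -> L2[0][0]=95

Derivation:
vaddr = 133 = 0b10000101
Split: l1_idx=4, l2_idx=0, offset=5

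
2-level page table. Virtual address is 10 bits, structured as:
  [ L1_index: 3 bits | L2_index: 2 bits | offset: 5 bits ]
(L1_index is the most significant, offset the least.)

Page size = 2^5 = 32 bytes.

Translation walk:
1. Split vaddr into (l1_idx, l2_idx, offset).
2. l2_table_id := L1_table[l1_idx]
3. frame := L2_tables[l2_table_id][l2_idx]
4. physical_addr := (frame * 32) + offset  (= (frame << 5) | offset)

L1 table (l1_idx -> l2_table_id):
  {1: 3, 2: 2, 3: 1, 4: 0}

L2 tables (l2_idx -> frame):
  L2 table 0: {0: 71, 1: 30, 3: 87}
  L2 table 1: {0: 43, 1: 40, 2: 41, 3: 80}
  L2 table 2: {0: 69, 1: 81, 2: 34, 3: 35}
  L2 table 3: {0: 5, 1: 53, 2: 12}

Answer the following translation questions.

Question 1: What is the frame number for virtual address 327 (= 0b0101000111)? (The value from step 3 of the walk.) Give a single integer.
vaddr = 327: l1_idx=2, l2_idx=2
L1[2] = 2; L2[2][2] = 34

Answer: 34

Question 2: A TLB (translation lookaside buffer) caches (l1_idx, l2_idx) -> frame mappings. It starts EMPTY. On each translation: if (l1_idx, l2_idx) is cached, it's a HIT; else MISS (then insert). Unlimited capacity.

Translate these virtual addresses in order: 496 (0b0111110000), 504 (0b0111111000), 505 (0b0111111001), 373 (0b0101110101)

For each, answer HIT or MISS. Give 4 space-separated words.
Answer: MISS HIT HIT MISS

Derivation:
vaddr=496: (3,3) not in TLB -> MISS, insert
vaddr=504: (3,3) in TLB -> HIT
vaddr=505: (3,3) in TLB -> HIT
vaddr=373: (2,3) not in TLB -> MISS, insert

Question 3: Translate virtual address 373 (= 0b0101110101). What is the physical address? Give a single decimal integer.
Answer: 1141

Derivation:
vaddr = 373 = 0b0101110101
Split: l1_idx=2, l2_idx=3, offset=21
L1[2] = 2
L2[2][3] = 35
paddr = 35 * 32 + 21 = 1141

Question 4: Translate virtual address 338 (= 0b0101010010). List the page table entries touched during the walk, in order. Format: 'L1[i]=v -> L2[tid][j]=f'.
vaddr = 338 = 0b0101010010
Split: l1_idx=2, l2_idx=2, offset=18

Answer: L1[2]=2 -> L2[2][2]=34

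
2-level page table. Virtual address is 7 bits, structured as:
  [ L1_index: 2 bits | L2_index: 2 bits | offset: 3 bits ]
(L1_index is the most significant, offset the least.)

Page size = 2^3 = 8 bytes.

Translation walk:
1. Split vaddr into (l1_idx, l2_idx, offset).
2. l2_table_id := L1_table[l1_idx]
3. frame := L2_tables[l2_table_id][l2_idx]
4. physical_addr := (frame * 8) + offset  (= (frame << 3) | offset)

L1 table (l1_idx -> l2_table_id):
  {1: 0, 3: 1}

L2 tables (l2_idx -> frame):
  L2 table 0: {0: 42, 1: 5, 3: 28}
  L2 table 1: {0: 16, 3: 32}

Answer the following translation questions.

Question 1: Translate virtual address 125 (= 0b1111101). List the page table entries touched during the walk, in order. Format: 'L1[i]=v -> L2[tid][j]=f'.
Answer: L1[3]=1 -> L2[1][3]=32

Derivation:
vaddr = 125 = 0b1111101
Split: l1_idx=3, l2_idx=3, offset=5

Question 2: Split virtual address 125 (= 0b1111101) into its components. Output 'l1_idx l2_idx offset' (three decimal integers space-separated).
vaddr = 125 = 0b1111101
  top 2 bits -> l1_idx = 3
  next 2 bits -> l2_idx = 3
  bottom 3 bits -> offset = 5

Answer: 3 3 5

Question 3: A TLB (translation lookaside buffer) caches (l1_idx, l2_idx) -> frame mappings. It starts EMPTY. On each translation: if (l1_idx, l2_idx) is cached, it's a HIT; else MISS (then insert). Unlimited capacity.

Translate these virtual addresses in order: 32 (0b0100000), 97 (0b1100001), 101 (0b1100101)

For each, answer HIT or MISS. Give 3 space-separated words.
Answer: MISS MISS HIT

Derivation:
vaddr=32: (1,0) not in TLB -> MISS, insert
vaddr=97: (3,0) not in TLB -> MISS, insert
vaddr=101: (3,0) in TLB -> HIT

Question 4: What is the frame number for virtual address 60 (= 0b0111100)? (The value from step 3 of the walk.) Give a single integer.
Answer: 28

Derivation:
vaddr = 60: l1_idx=1, l2_idx=3
L1[1] = 0; L2[0][3] = 28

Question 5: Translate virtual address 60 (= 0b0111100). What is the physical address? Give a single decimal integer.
Answer: 228

Derivation:
vaddr = 60 = 0b0111100
Split: l1_idx=1, l2_idx=3, offset=4
L1[1] = 0
L2[0][3] = 28
paddr = 28 * 8 + 4 = 228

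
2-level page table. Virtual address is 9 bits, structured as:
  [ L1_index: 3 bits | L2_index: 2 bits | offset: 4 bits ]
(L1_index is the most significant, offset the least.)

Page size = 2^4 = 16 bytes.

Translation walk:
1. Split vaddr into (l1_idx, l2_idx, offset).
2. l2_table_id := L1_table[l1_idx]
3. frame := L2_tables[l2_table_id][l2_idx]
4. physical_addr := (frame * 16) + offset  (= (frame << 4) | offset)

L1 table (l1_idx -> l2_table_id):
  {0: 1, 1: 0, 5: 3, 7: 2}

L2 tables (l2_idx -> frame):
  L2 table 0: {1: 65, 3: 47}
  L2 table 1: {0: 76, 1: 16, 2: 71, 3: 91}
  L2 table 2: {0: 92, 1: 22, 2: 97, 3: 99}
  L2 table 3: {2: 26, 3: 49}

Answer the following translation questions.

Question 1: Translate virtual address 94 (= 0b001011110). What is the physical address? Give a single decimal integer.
Answer: 1054

Derivation:
vaddr = 94 = 0b001011110
Split: l1_idx=1, l2_idx=1, offset=14
L1[1] = 0
L2[0][1] = 65
paddr = 65 * 16 + 14 = 1054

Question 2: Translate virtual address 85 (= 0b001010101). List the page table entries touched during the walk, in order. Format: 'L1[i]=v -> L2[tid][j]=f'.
Answer: L1[1]=0 -> L2[0][1]=65

Derivation:
vaddr = 85 = 0b001010101
Split: l1_idx=1, l2_idx=1, offset=5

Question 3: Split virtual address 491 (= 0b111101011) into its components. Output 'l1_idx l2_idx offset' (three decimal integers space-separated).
Answer: 7 2 11

Derivation:
vaddr = 491 = 0b111101011
  top 3 bits -> l1_idx = 7
  next 2 bits -> l2_idx = 2
  bottom 4 bits -> offset = 11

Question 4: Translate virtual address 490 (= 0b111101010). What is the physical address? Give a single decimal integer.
Answer: 1562

Derivation:
vaddr = 490 = 0b111101010
Split: l1_idx=7, l2_idx=2, offset=10
L1[7] = 2
L2[2][2] = 97
paddr = 97 * 16 + 10 = 1562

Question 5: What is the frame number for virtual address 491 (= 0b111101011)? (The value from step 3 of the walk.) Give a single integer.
Answer: 97

Derivation:
vaddr = 491: l1_idx=7, l2_idx=2
L1[7] = 2; L2[2][2] = 97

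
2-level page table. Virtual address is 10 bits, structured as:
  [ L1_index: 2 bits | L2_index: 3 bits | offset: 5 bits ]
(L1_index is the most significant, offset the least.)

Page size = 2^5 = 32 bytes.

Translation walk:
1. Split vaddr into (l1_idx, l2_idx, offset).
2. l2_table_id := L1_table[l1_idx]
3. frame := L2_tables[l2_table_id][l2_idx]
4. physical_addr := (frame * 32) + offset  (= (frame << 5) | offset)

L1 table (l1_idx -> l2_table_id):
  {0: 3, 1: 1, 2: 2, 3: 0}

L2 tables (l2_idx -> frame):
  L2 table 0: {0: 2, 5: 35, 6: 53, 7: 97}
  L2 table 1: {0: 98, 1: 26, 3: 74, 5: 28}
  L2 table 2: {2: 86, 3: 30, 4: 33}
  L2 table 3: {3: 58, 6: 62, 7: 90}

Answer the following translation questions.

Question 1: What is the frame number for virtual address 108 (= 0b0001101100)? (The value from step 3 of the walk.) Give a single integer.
vaddr = 108: l1_idx=0, l2_idx=3
L1[0] = 3; L2[3][3] = 58

Answer: 58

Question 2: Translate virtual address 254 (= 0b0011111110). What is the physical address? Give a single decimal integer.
Answer: 2910

Derivation:
vaddr = 254 = 0b0011111110
Split: l1_idx=0, l2_idx=7, offset=30
L1[0] = 3
L2[3][7] = 90
paddr = 90 * 32 + 30 = 2910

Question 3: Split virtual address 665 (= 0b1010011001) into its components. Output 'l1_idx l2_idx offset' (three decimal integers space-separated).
vaddr = 665 = 0b1010011001
  top 2 bits -> l1_idx = 2
  next 3 bits -> l2_idx = 4
  bottom 5 bits -> offset = 25

Answer: 2 4 25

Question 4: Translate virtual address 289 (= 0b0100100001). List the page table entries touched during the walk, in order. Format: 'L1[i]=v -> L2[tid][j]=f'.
Answer: L1[1]=1 -> L2[1][1]=26

Derivation:
vaddr = 289 = 0b0100100001
Split: l1_idx=1, l2_idx=1, offset=1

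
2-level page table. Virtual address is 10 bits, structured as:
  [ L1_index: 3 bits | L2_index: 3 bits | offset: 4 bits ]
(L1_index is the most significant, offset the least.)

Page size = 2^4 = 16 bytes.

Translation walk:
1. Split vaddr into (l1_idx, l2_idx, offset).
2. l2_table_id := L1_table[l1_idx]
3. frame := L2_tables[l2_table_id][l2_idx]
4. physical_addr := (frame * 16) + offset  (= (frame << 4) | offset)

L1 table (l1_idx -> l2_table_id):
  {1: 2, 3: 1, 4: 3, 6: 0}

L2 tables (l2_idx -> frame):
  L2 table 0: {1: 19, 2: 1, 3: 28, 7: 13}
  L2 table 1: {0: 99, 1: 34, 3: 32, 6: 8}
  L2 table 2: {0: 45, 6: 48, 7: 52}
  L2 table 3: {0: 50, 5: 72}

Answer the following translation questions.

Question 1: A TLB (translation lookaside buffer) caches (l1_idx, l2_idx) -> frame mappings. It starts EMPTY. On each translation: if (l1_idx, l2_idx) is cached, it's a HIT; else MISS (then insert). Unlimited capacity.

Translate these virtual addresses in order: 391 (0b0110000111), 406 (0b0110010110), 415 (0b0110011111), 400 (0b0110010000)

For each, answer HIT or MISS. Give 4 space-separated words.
vaddr=391: (3,0) not in TLB -> MISS, insert
vaddr=406: (3,1) not in TLB -> MISS, insert
vaddr=415: (3,1) in TLB -> HIT
vaddr=400: (3,1) in TLB -> HIT

Answer: MISS MISS HIT HIT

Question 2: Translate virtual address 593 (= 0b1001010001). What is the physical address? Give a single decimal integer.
vaddr = 593 = 0b1001010001
Split: l1_idx=4, l2_idx=5, offset=1
L1[4] = 3
L2[3][5] = 72
paddr = 72 * 16 + 1 = 1153

Answer: 1153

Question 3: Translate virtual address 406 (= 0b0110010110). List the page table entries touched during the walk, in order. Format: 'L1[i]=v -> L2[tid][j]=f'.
Answer: L1[3]=1 -> L2[1][1]=34

Derivation:
vaddr = 406 = 0b0110010110
Split: l1_idx=3, l2_idx=1, offset=6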